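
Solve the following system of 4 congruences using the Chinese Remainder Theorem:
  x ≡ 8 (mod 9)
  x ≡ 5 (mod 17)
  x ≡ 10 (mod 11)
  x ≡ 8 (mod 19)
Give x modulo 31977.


Product of moduli M = 9 · 17 · 11 · 19 = 31977.
Merge one congruence at a time:
  Start: x ≡ 8 (mod 9).
  Combine with x ≡ 5 (mod 17); new modulus lcm = 153.
    Write x = 8 + 9·t and substitute into x ≡ 5 (mod 17): 9·t ≡ 5 − 8 = -3 (mod 17).
    Reduce coefficients mod 17: 9·t ≡ 14 (mod 17).
    The inverse of 9 mod 17 is 2 (since 9·2 = 18 = 1·17 + 1), so t ≡ 2·14 = 28 ≡ 11 (mod 17).
    Then x = 8 + 9·11 = 107, valid modulo lcm(9, 17) = 153: x ≡ 107 (mod 153).
  Combine with x ≡ 10 (mod 11); new modulus lcm = 1683.
    Write x = 107 + 153·t and substitute into x ≡ 10 (mod 11): 153·t ≡ 10 − 107 = -97 (mod 11).
    Reduce coefficients mod 11: 10·t ≡ 2 (mod 11).
    The inverse of 10 mod 11 is 10 (since 10·10 = 100 = 9·11 + 1), so t ≡ 10·2 = 20 ≡ 9 (mod 11).
    Then x = 107 + 153·9 = 1484, valid modulo lcm(153, 11) = 1683: x ≡ 1484 (mod 1683).
  Combine with x ≡ 8 (mod 19); new modulus lcm = 31977.
    Write x = 1484 + 1683·t and substitute into x ≡ 8 (mod 19): 1683·t ≡ 8 − 1484 = -1476 (mod 19).
    Reduce coefficients mod 19: 11·t ≡ 6 (mod 19).
    The inverse of 11 mod 19 is 7 (since 11·7 = 77 = 4·19 + 1), so t ≡ 7·6 = 42 ≡ 4 (mod 19).
    Then x = 1484 + 1683·4 = 8216, valid modulo lcm(1683, 19) = 31977: x ≡ 8216 (mod 31977).
Verify against each original: 8216 mod 9 = 8, 8216 mod 17 = 5, 8216 mod 11 = 10, 8216 mod 19 = 8.

x ≡ 8216 (mod 31977).


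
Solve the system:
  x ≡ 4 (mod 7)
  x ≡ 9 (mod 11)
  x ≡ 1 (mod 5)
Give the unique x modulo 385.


Moduli 7, 11, 5 are pairwise coprime; by CRT there is a unique solution modulo M = 7 · 11 · 5 = 385.
Solve pairwise, accumulating the modulus:
  Start with x ≡ 4 (mod 7).
  Combine with x ≡ 9 (mod 11): since gcd(7, 11) = 1, we get a unique residue mod 77.
    Write x = 4 + 7·t and substitute into x ≡ 9 (mod 11): 7·t ≡ 9 − 4 = 5 (mod 11).
    The inverse of 7 mod 11 is 8 (since 7·8 = 56 = 5·11 + 1), so t ≡ 8·5 = 40 ≡ 7 (mod 11).
    Then x = 4 + 7·7 = 53, valid modulo lcm(7, 11) = 77: x ≡ 53 (mod 77).
  Combine with x ≡ 1 (mod 5): since gcd(77, 5) = 1, we get a unique residue mod 385.
    Write x = 53 + 77·t and substitute into x ≡ 1 (mod 5): 77·t ≡ 1 − 53 = -52 (mod 5).
    Reduce coefficients mod 5: 2·t ≡ 3 (mod 5).
    The inverse of 2 mod 5 is 3 (since 2·3 = 6 = 1·5 + 1), so t ≡ 3·3 = 9 ≡ 4 (mod 5).
    Then x = 53 + 77·4 = 361, valid modulo lcm(77, 5) = 385: x ≡ 361 (mod 385).
Verify: 361 mod 7 = 4 ✓, 361 mod 11 = 9 ✓, 361 mod 5 = 1 ✓.

x ≡ 361 (mod 385).


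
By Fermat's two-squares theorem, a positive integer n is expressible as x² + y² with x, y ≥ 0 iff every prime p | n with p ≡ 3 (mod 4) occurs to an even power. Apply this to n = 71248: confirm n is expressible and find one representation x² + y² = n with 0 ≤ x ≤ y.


Step 1: Factor n = 71248 = 2^4 · 61 · 73.
Step 2: Check the mod-4 condition on each prime factor: 2 = 2 (special); 61 ≡ 1 (mod 4), exponent 1; 73 ≡ 1 (mod 4), exponent 1.
All primes ≡ 3 (mod 4) appear to even exponent (or don't appear), so by the two-squares theorem n IS expressible as a sum of two squares.
Step 3: Build a representation. Group n = k² · m with k = 4 and m = 61 · 73 = 4453 (a product of primes ≡ 1 (mod 4)); a representation of m scales to one of n via (k·x)² + (k·y)² = k²(x² + y²). Each prime p ≡ 1 (mod 4) is itself a sum of two squares; find a² by testing p − a² for a perfect square:
  61: 61 − 1² = 60, 61 − 2² = 57, 61 − 3² = 52, 61 − 4² = 45, 61 − 5² = 36 = 6² ⇒ 61 = 5² + 6².
  73: 73 − 1² = 72, 73 − 2² = 69, 73 − 3² = 64 = 8² ⇒ 73 = 3² + 8².
  Combine using the Brahmagupta–Fibonacci identity (a² + b²)(c² + d²) = (ac − bd)² + (ad + bc)² = (ac + bd)² + (ad − bc)²:
  61 · 73 = 4453: from (5² + 6²)(3² + 8²), take (5·3 − 6·8, 5·8 + 6·3) = (15 − 48, 40 + 18) = (-33, 58); dropping signs (only squares matter) gives (33, 58); check 33² + 58² = 1089 + 3364 = 4453 ✓.
  Scale by k = 4: (4·33, 4·58) = (132, 232).
Step 4: Order so x ≤ y and verify: 132² + 232² = 17424 + 53824 = 71248 = n. ✓

n = 71248 = 132² + 232² (one valid representation with x ≤ y).


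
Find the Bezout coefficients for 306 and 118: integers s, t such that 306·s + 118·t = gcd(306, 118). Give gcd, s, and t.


Euclidean algorithm on (306, 118) — divide until remainder is 0:
  306 = 2 · 118 + 70
  118 = 1 · 70 + 48
  70 = 1 · 48 + 22
  48 = 2 · 22 + 4
  22 = 5 · 4 + 2
  4 = 2 · 2 + 0
gcd(306, 118) = 2.
Track Bezout coefficients alongside the remainders: start with r₀ = 306 = a·1 + b·0 (s = 1, t = 0) and r₁ = 118 = a·0 + b·1 (s = 0, t = 1); each new remainder r_{k+1} = r_{k-1} − q_k·r_k inherits s_{k+1} = s_{k-1} − q_k·s_k, t_{k+1} = t_{k-1} − q_k·t_k, so r_k = a·s_k + b·t_k at every step:
  q = 2: r = 70, s = 1 − 2·0 = 1, t = 0 − 2·1 = -2  (check: 306·1 + 118·(-2) = 70)
  q = 1: r = 48, s = 0 − 1·1 = -1, t = 1 − 1·(-2) = 3  (check: 306·(-1) + 118·3 = 48)
  q = 1: r = 22, s = 1 − 1·(-1) = 2, t = -2 − 1·3 = -5  (check: 306·2 + 118·(-5) = 22)
  q = 2: r = 4, s = -1 − 2·2 = -5, t = 3 − 2·(-5) = 13  (check: 306·(-5) + 118·13 = 4)
  q = 5: r = 2, s = 2 − 5·(-5) = 27, t = -5 − 5·13 = -70  (check: 306·27 + 118·(-70) = 2)
The row with r = 2 (the gcd) gives the Bezout coefficients s = 27, t = -70.
Result: 306 · (27) + 118 · (-70) = 2.

gcd(306, 118) = 2; s = 27, t = -70 (check: 306·27 + 118·(-70) = 2).


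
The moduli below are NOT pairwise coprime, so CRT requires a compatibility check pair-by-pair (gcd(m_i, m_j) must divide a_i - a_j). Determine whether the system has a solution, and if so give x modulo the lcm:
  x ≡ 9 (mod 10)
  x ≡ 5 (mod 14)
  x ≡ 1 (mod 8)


Moduli 10, 14, 8 are not pairwise coprime, so CRT works modulo lcm(m_i) when all pairwise compatibility conditions hold.
Pairwise compatibility: gcd(m_i, m_j) must divide a_i - a_j for every pair.
Merge one congruence at a time:
  Start: x ≡ 9 (mod 10).
  Combine with x ≡ 5 (mod 14): gcd(10, 14) = 2; 5 - 9 = -4, which IS divisible by 2, so compatible.
    Write x = 9 + 10·t and substitute into x ≡ 5 (mod 14): 10·t ≡ 5 − 9 = -4 (mod 14).
    Divide the congruence (and modulus) by g = 2: 5·t ≡ -2 (mod 7).
    Reduce coefficients mod 7: 5·t ≡ 5 (mod 7).
    The inverse of 5 mod 7 is 3 (since 5·3 = 15 = 2·7 + 1), so t ≡ 3·5 = 15 ≡ 1 (mod 7).
    Then x = 9 + 10·1 = 19, valid modulo lcm(10, 14) = 70: x ≡ 19 (mod 70).
  Combine with x ≡ 1 (mod 8): gcd(70, 8) = 2; 1 - 19 = -18, which IS divisible by 2, so compatible.
    Write x = 19 + 70·t and substitute into x ≡ 1 (mod 8): 70·t ≡ 1 − 19 = -18 (mod 8).
    Divide the congruence (and modulus) by g = 2: 35·t ≡ -9 (mod 4).
    Reduce coefficients mod 4: 3·t ≡ 3 (mod 4).
    The inverse of 3 mod 4 is 3 (since 3·3 = 9 = 2·4 + 1), so t ≡ 3·3 = 9 ≡ 1 (mod 4).
    Then x = 19 + 70·1 = 89, valid modulo lcm(70, 8) = 280: x ≡ 89 (mod 280).
Verify: 89 mod 10 = 9, 89 mod 14 = 5, 89 mod 8 = 1.

x ≡ 89 (mod 280).


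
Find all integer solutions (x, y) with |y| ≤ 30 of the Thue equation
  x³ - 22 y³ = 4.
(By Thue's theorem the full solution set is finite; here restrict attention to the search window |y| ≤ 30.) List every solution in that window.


The equation is x³ - 22y³ = 4. For fixed y, x³ = 22·y³ + 4, so a solution requires the RHS to be a perfect cube.
Strategy: iterate y from -30 to 30, compute RHS = 22·y³ + 4, and check whether it is a (positive or negative) perfect cube.
Check small values of y:
  y = 0: RHS = 4 is not a perfect cube.
  y = 1: RHS = 26 is not a perfect cube.
  y = -1: RHS = -18 is not a perfect cube.
  y = 2: RHS = 180 is not a perfect cube.
  y = -2: RHS = -172 is not a perfect cube.
  y = 3: RHS = 598 is not a perfect cube.
  y = -3: RHS = -590 is not a perfect cube.
Continuing the search up to |y| = 30 finds no solutions either.
No (x, y) in the scanned range satisfies the equation.

No integer solutions with |y| ≤ 30.


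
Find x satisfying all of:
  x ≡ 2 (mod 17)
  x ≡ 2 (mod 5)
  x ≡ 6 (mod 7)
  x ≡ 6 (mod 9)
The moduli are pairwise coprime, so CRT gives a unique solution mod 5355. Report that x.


Product of moduli M = 17 · 5 · 7 · 9 = 5355.
Merge one congruence at a time:
  Start: x ≡ 2 (mod 17).
  Combine with x ≡ 2 (mod 5); new modulus lcm = 85.
    Write x = 2 + 17·t and substitute into x ≡ 2 (mod 5): 17·t ≡ 2 − 2 = 0 (mod 5).
    Reduce coefficients mod 5: 2·t ≡ 0 (mod 5).
    The inverse of 2 mod 5 is 3 (since 2·3 = 6 = 1·5 + 1), so t ≡ 3·0 = 0 ≡ 0 (mod 5).
    Then x = 2 + 17·0 = 2, valid modulo lcm(17, 5) = 85: x ≡ 2 (mod 85).
  Combine with x ≡ 6 (mod 7); new modulus lcm = 595.
    Write x = 2 + 85·t and substitute into x ≡ 6 (mod 7): 85·t ≡ 6 − 2 = 4 (mod 7).
    Reduce coefficients mod 7: 1·t ≡ 4 (mod 7).
    So t ≡ 4 (mod 7).
    Then x = 2 + 85·4 = 342, valid modulo lcm(85, 7) = 595: x ≡ 342 (mod 595).
  Combine with x ≡ 6 (mod 9); new modulus lcm = 5355.
    Write x = 342 + 595·t and substitute into x ≡ 6 (mod 9): 595·t ≡ 6 − 342 = -336 (mod 9).
    Reduce coefficients mod 9: 1·t ≡ 6 (mod 9).
    So t ≡ 6 (mod 9).
    Then x = 342 + 595·6 = 3912, valid modulo lcm(595, 9) = 5355: x ≡ 3912 (mod 5355).
Verify against each original: 3912 mod 17 = 2, 3912 mod 5 = 2, 3912 mod 7 = 6, 3912 mod 9 = 6.

x ≡ 3912 (mod 5355).


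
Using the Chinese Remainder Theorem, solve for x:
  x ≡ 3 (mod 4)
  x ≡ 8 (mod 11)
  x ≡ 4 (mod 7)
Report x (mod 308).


Moduli 4, 11, 7 are pairwise coprime; by CRT there is a unique solution modulo M = 4 · 11 · 7 = 308.
Solve pairwise, accumulating the modulus:
  Start with x ≡ 3 (mod 4).
  Combine with x ≡ 8 (mod 11): since gcd(4, 11) = 1, we get a unique residue mod 44.
    Write x = 3 + 4·t and substitute into x ≡ 8 (mod 11): 4·t ≡ 8 − 3 = 5 (mod 11).
    The inverse of 4 mod 11 is 3 (since 4·3 = 12 = 1·11 + 1), so t ≡ 3·5 = 15 ≡ 4 (mod 11).
    Then x = 3 + 4·4 = 19, valid modulo lcm(4, 11) = 44: x ≡ 19 (mod 44).
  Combine with x ≡ 4 (mod 7): since gcd(44, 7) = 1, we get a unique residue mod 308.
    Write x = 19 + 44·t and substitute into x ≡ 4 (mod 7): 44·t ≡ 4 − 19 = -15 (mod 7).
    Reduce coefficients mod 7: 2·t ≡ 6 (mod 7).
    The inverse of 2 mod 7 is 4 (since 2·4 = 8 = 1·7 + 1), so t ≡ 4·6 = 24 ≡ 3 (mod 7).
    Then x = 19 + 44·3 = 151, valid modulo lcm(44, 7) = 308: x ≡ 151 (mod 308).
Verify: 151 mod 4 = 3 ✓, 151 mod 11 = 8 ✓, 151 mod 7 = 4 ✓.

x ≡ 151 (mod 308).


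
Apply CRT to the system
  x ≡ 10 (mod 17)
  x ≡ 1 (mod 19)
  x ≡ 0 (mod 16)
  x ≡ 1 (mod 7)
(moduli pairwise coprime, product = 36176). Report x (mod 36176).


Product of moduli M = 17 · 19 · 16 · 7 = 36176.
Merge one congruence at a time:
  Start: x ≡ 10 (mod 17).
  Combine with x ≡ 1 (mod 19); new modulus lcm = 323.
    Write x = 10 + 17·t and substitute into x ≡ 1 (mod 19): 17·t ≡ 1 − 10 = -9 (mod 19).
    Reduce coefficients mod 19: 17·t ≡ 10 (mod 19).
    The inverse of 17 mod 19 is 9 (since 17·9 = 153 = 8·19 + 1), so t ≡ 9·10 = 90 ≡ 14 (mod 19).
    Then x = 10 + 17·14 = 248, valid modulo lcm(17, 19) = 323: x ≡ 248 (mod 323).
  Combine with x ≡ 0 (mod 16); new modulus lcm = 5168.
    Write x = 248 + 323·t and substitute into x ≡ 0 (mod 16): 323·t ≡ 0 − 248 = -248 (mod 16).
    Reduce coefficients mod 16: 3·t ≡ 8 (mod 16).
    The inverse of 3 mod 16 is 11 (since 3·11 = 33 = 2·16 + 1), so t ≡ 11·8 = 88 ≡ 8 (mod 16).
    Then x = 248 + 323·8 = 2832, valid modulo lcm(323, 16) = 5168: x ≡ 2832 (mod 5168).
  Combine with x ≡ 1 (mod 7); new modulus lcm = 36176.
    Write x = 2832 + 5168·t and substitute into x ≡ 1 (mod 7): 5168·t ≡ 1 − 2832 = -2831 (mod 7).
    Reduce coefficients mod 7: 2·t ≡ 4 (mod 7).
    The inverse of 2 mod 7 is 4 (since 2·4 = 8 = 1·7 + 1), so t ≡ 4·4 = 16 ≡ 2 (mod 7).
    Then x = 2832 + 5168·2 = 13168, valid modulo lcm(5168, 7) = 36176: x ≡ 13168 (mod 36176).
Verify against each original: 13168 mod 17 = 10, 13168 mod 19 = 1, 13168 mod 16 = 0, 13168 mod 7 = 1.

x ≡ 13168 (mod 36176).


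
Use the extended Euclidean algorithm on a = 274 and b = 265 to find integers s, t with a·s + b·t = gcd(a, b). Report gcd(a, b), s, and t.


Euclidean algorithm on (274, 265) — divide until remainder is 0:
  274 = 1 · 265 + 9
  265 = 29 · 9 + 4
  9 = 2 · 4 + 1
  4 = 4 · 1 + 0
gcd(274, 265) = 1.
Track Bezout coefficients alongside the remainders: start with r₀ = 274 = a·1 + b·0 (s = 1, t = 0) and r₁ = 265 = a·0 + b·1 (s = 0, t = 1); each new remainder r_{k+1} = r_{k-1} − q_k·r_k inherits s_{k+1} = s_{k-1} − q_k·s_k, t_{k+1} = t_{k-1} − q_k·t_k, so r_k = a·s_k + b·t_k at every step:
  q = 1: r = 9, s = 1 − 1·0 = 1, t = 0 − 1·1 = -1  (check: 274·1 + 265·(-1) = 9)
  q = 29: r = 4, s = 0 − 29·1 = -29, t = 1 − 29·(-1) = 30  (check: 274·(-29) + 265·30 = 4)
  q = 2: r = 1, s = 1 − 2·(-29) = 59, t = -1 − 2·30 = -61  (check: 274·59 + 265·(-61) = 1)
The row with r = 1 (the gcd) gives the Bezout coefficients s = 59, t = -61.
Result: 274 · (59) + 265 · (-61) = 1.

gcd(274, 265) = 1; s = 59, t = -61 (check: 274·59 + 265·(-61) = 1).


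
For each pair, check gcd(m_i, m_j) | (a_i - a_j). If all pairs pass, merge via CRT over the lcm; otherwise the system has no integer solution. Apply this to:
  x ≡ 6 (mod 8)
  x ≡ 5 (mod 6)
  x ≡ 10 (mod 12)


Moduli 8, 6, 12 are not pairwise coprime, so CRT works modulo lcm(m_i) when all pairwise compatibility conditions hold.
Pairwise compatibility: gcd(m_i, m_j) must divide a_i - a_j for every pair.
Merge one congruence at a time:
  Start: x ≡ 6 (mod 8).
  Combine with x ≡ 5 (mod 6): gcd(8, 6) = 2, and 5 - 6 = -1 is NOT divisible by 2.
    ⇒ system is inconsistent (no integer solution).

No solution (the system is inconsistent).


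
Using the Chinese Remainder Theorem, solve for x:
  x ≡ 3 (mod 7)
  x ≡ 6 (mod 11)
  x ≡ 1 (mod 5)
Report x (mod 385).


Moduli 7, 11, 5 are pairwise coprime; by CRT there is a unique solution modulo M = 7 · 11 · 5 = 385.
Solve pairwise, accumulating the modulus:
  Start with x ≡ 3 (mod 7).
  Combine with x ≡ 6 (mod 11): since gcd(7, 11) = 1, we get a unique residue mod 77.
    Write x = 3 + 7·t and substitute into x ≡ 6 (mod 11): 7·t ≡ 6 − 3 = 3 (mod 11).
    The inverse of 7 mod 11 is 8 (since 7·8 = 56 = 5·11 + 1), so t ≡ 8·3 = 24 ≡ 2 (mod 11).
    Then x = 3 + 7·2 = 17, valid modulo lcm(7, 11) = 77: x ≡ 17 (mod 77).
  Combine with x ≡ 1 (mod 5): since gcd(77, 5) = 1, we get a unique residue mod 385.
    Write x = 17 + 77·t and substitute into x ≡ 1 (mod 5): 77·t ≡ 1 − 17 = -16 (mod 5).
    Reduce coefficients mod 5: 2·t ≡ 4 (mod 5).
    The inverse of 2 mod 5 is 3 (since 2·3 = 6 = 1·5 + 1), so t ≡ 3·4 = 12 ≡ 2 (mod 5).
    Then x = 17 + 77·2 = 171, valid modulo lcm(77, 5) = 385: x ≡ 171 (mod 385).
Verify: 171 mod 7 = 3 ✓, 171 mod 11 = 6 ✓, 171 mod 5 = 1 ✓.

x ≡ 171 (mod 385).


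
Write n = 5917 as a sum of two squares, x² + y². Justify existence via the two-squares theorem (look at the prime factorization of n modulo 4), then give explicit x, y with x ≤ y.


Step 1: Factor n = 5917 = 61 · 97.
Step 2: Check the mod-4 condition on each prime factor: 61 ≡ 1 (mod 4), exponent 1; 97 ≡ 1 (mod 4), exponent 1.
All primes ≡ 3 (mod 4) appear to even exponent (or don't appear), so by the two-squares theorem n IS expressible as a sum of two squares.
Step 3: Build a representation. Here n = 61 · 97 is a product of primes ≡ 1 (mod 4). Each prime p ≡ 1 (mod 4) is itself a sum of two squares; find a² by testing p − a² for a perfect square:
  61: 61 − 1² = 60, 61 − 2² = 57, 61 − 3² = 52, 61 − 4² = 45, 61 − 5² = 36 = 6² ⇒ 61 = 5² + 6².
  97: 97 − 1² = 96, 97 − 2² = 93, 97 − 3² = 88, 97 − 4² = 81 = 9² ⇒ 97 = 4² + 9².
  Combine using the Brahmagupta–Fibonacci identity (a² + b²)(c² + d²) = (ac − bd)² + (ad + bc)² = (ac + bd)² + (ad − bc)²:
  61 · 97 = 5917: from (5² + 6²)(4² + 9²), take (5·4 − 6·9, 5·9 + 6·4) = (20 − 54, 45 + 24) = (-34, 69); dropping signs (only squares matter) gives (34, 69); check 34² + 69² = 1156 + 4761 = 5917 ✓.
Step 4: Order so x ≤ y and verify: 34² + 69² = 1156 + 4761 = 5917 = n. ✓

n = 5917 = 34² + 69² (one valid representation with x ≤ y).


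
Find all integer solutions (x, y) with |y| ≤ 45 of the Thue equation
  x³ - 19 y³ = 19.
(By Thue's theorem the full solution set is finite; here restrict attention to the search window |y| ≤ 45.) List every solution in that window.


The equation is x³ - 19y³ = 19. For fixed y, x³ = 19·y³ + 19, so a solution requires the RHS to be a perfect cube.
Strategy: iterate y from -45 to 45, compute RHS = 19·y³ + 19, and check whether it is a (positive or negative) perfect cube.
Check small values of y:
  y = 0: RHS = 19 is not a perfect cube.
  y = 1: RHS = 38 is not a perfect cube.
  y = -1: RHS = 0 = (0)³ ⇒ x = 0 works.
  y = 2: RHS = 171 is not a perfect cube.
  y = -2: RHS = -133 is not a perfect cube.
  y = 3: RHS = 532 is not a perfect cube.
  y = -3: RHS = -494 is not a perfect cube.
Continuing the search up to |y| = 45 finds no further solutions beyond those listed.
Collected solutions: (0, -1).

Solutions (with |y| ≤ 45): (0, -1).


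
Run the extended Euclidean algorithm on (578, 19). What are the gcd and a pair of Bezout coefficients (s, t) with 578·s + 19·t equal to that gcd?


Euclidean algorithm on (578, 19) — divide until remainder is 0:
  578 = 30 · 19 + 8
  19 = 2 · 8 + 3
  8 = 2 · 3 + 2
  3 = 1 · 2 + 1
  2 = 2 · 1 + 0
gcd(578, 19) = 1.
Track Bezout coefficients alongside the remainders: start with r₀ = 578 = a·1 + b·0 (s = 1, t = 0) and r₁ = 19 = a·0 + b·1 (s = 0, t = 1); each new remainder r_{k+1} = r_{k-1} − q_k·r_k inherits s_{k+1} = s_{k-1} − q_k·s_k, t_{k+1} = t_{k-1} − q_k·t_k, so r_k = a·s_k + b·t_k at every step:
  q = 30: r = 8, s = 1 − 30·0 = 1, t = 0 − 30·1 = -30  (check: 578·1 + 19·(-30) = 8)
  q = 2: r = 3, s = 0 − 2·1 = -2, t = 1 − 2·(-30) = 61  (check: 578·(-2) + 19·61 = 3)
  q = 2: r = 2, s = 1 − 2·(-2) = 5, t = -30 − 2·61 = -152  (check: 578·5 + 19·(-152) = 2)
  q = 1: r = 1, s = -2 − 1·5 = -7, t = 61 − 1·(-152) = 213  (check: 578·(-7) + 19·213 = 1)
The row with r = 1 (the gcd) gives the Bezout coefficients s = -7, t = 213.
Result: 578 · (-7) + 19 · (213) = 1.

gcd(578, 19) = 1; s = -7, t = 213 (check: 578·(-7) + 19·213 = 1).


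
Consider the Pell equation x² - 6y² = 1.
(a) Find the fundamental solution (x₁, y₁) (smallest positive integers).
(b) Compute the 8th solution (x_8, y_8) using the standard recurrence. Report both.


Step 1: Find the fundamental solution (x₁, y₁) of x² - 6y² = 1.
  Expand √6 as a continued fraction. a₀ = ⌊√6⌋ = 2; iterate m_{k+1} = d_k·a_k − m_k, d_{k+1} = (6 − m_{k+1}²)/d_k, a_{k+1} = ⌊(a₀ + m_{k+1})/d_{k+1}⌋ (starting m₀ = 0, d₀ = 1), with convergents p_k = a_k·p_{k-1} + p_{k-2}, q_k = a_k·q_{k-1} + q_{k-2} (p₋₁ = 1, q₋₁ = 0):
  k = 0: a₀ = 2; p₀/q₀ = 2/1; p₀² − 6·q₀² = 4 − 6 = -2.
  k = 1: m = 2, d = 2, a = ⌊(2 + 2)/2⌋ = 2; p/q = (2·2 + 1)/(2·1 + 0) = 5/2; p² − 6·q² = 25 − 24 = 1.
  The first convergent with p² − 6·q² = 1 gives the fundamental solution (x₁, y₁) = (5, 2).
Step 2: Apply the recurrence (x_{n+1}, y_{n+1}) = (x₁x_n + 6y₁y_n, x₁y_n + y₁x_n) repeatedly.
  From (x_1, y_1) = (5, 2): x_2 = 5·5 + 6·2·2 = 49; y_2 = 5·2 + 2·5 = 20.
  From (x_2, y_2) = (49, 20): x_3 = 5·49 + 6·2·20 = 485; y_3 = 5·20 + 2·49 = 198.
  From (x_3, y_3) = (485, 198): x_4 = 5·485 + 6·2·198 = 4801; y_4 = 5·198 + 2·485 = 1960.
  From (x_4, y_4) = (4801, 1960): x_5 = 5·4801 + 6·2·1960 = 47525; y_5 = 5·1960 + 2·4801 = 19402.
  From (x_5, y_5) = (47525, 19402): x_6 = 5·47525 + 6·2·19402 = 470449; y_6 = 5·19402 + 2·47525 = 192060.
  From (x_6, y_6) = (470449, 192060): x_7 = 5·470449 + 6·2·192060 = 4656965; y_7 = 5·192060 + 2·470449 = 1901198.
  From (x_7, y_7) = (4656965, 1901198): x_8 = 5·4656965 + 6·2·1901198 = 46099201; y_8 = 5·1901198 + 2·4656965 = 18819920.
Step 3: Verify x_8² - 6·y_8² = 2125136332838401 - 2125136332838400 = 1 (should be 1). ✓

(x_1, y_1) = (5, 2); (x_8, y_8) = (46099201, 18819920).


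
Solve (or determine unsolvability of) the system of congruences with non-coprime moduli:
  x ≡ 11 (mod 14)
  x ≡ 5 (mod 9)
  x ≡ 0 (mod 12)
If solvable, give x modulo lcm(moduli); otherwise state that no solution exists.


Moduli 14, 9, 12 are not pairwise coprime, so CRT works modulo lcm(m_i) when all pairwise compatibility conditions hold.
Pairwise compatibility: gcd(m_i, m_j) must divide a_i - a_j for every pair.
Merge one congruence at a time:
  Start: x ≡ 11 (mod 14).
  Combine with x ≡ 5 (mod 9): gcd(14, 9) = 1; 5 - 11 = -6, which IS divisible by 1, so compatible.
    Write x = 11 + 14·t and substitute into x ≡ 5 (mod 9): 14·t ≡ 5 − 11 = -6 (mod 9).
    Reduce coefficients mod 9: 5·t ≡ 3 (mod 9).
    The inverse of 5 mod 9 is 2 (since 5·2 = 10 = 1·9 + 1), so t ≡ 2·3 = 6 ≡ 6 (mod 9).
    Then x = 11 + 14·6 = 95, valid modulo lcm(14, 9) = 126: x ≡ 95 (mod 126).
  Combine with x ≡ 0 (mod 12): gcd(126, 12) = 6, and 0 - 95 = -95 is NOT divisible by 6.
    ⇒ system is inconsistent (no integer solution).

No solution (the system is inconsistent).


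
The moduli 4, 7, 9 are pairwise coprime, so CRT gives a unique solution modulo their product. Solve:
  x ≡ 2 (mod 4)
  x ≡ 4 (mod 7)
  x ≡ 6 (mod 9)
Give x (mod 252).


Moduli 4, 7, 9 are pairwise coprime; by CRT there is a unique solution modulo M = 4 · 7 · 9 = 252.
Solve pairwise, accumulating the modulus:
  Start with x ≡ 2 (mod 4).
  Combine with x ≡ 4 (mod 7): since gcd(4, 7) = 1, we get a unique residue mod 28.
    Write x = 2 + 4·t and substitute into x ≡ 4 (mod 7): 4·t ≡ 4 − 2 = 2 (mod 7).
    The inverse of 4 mod 7 is 2 (since 4·2 = 8 = 1·7 + 1), so t ≡ 2·2 = 4 ≡ 4 (mod 7).
    Then x = 2 + 4·4 = 18, valid modulo lcm(4, 7) = 28: x ≡ 18 (mod 28).
  Combine with x ≡ 6 (mod 9): since gcd(28, 9) = 1, we get a unique residue mod 252.
    Write x = 18 + 28·t and substitute into x ≡ 6 (mod 9): 28·t ≡ 6 − 18 = -12 (mod 9).
    Reduce coefficients mod 9: 1·t ≡ 6 (mod 9).
    So t ≡ 6 (mod 9).
    Then x = 18 + 28·6 = 186, valid modulo lcm(28, 9) = 252: x ≡ 186 (mod 252).
Verify: 186 mod 4 = 2 ✓, 186 mod 7 = 4 ✓, 186 mod 9 = 6 ✓.

x ≡ 186 (mod 252).


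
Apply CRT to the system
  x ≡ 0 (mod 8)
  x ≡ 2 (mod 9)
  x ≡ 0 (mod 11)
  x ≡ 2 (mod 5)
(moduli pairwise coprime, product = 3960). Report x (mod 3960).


Product of moduli M = 8 · 9 · 11 · 5 = 3960.
Merge one congruence at a time:
  Start: x ≡ 0 (mod 8).
  Combine with x ≡ 2 (mod 9); new modulus lcm = 72.
    Write x = 0 + 8·t and substitute into x ≡ 2 (mod 9): 8·t ≡ 2 − 0 = 2 (mod 9).
    The inverse of 8 mod 9 is 8 (since 8·8 = 64 = 7·9 + 1), so t ≡ 8·2 = 16 ≡ 7 (mod 9).
    Then x = 0 + 8·7 = 56, valid modulo lcm(8, 9) = 72: x ≡ 56 (mod 72).
  Combine with x ≡ 0 (mod 11); new modulus lcm = 792.
    Write x = 56 + 72·t and substitute into x ≡ 0 (mod 11): 72·t ≡ 0 − 56 = -56 (mod 11).
    Reduce coefficients mod 11: 6·t ≡ 10 (mod 11).
    The inverse of 6 mod 11 is 2 (since 6·2 = 12 = 1·11 + 1), so t ≡ 2·10 = 20 ≡ 9 (mod 11).
    Then x = 56 + 72·9 = 704, valid modulo lcm(72, 11) = 792: x ≡ 704 (mod 792).
  Combine with x ≡ 2 (mod 5); new modulus lcm = 3960.
    Write x = 704 + 792·t and substitute into x ≡ 2 (mod 5): 792·t ≡ 2 − 704 = -702 (mod 5).
    Reduce coefficients mod 5: 2·t ≡ 3 (mod 5).
    The inverse of 2 mod 5 is 3 (since 2·3 = 6 = 1·5 + 1), so t ≡ 3·3 = 9 ≡ 4 (mod 5).
    Then x = 704 + 792·4 = 3872, valid modulo lcm(792, 5) = 3960: x ≡ 3872 (mod 3960).
Verify against each original: 3872 mod 8 = 0, 3872 mod 9 = 2, 3872 mod 11 = 0, 3872 mod 5 = 2.

x ≡ 3872 (mod 3960).


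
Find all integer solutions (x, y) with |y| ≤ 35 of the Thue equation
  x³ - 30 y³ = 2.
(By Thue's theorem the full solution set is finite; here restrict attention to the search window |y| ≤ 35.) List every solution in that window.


The equation is x³ - 30y³ = 2. For fixed y, x³ = 30·y³ + 2, so a solution requires the RHS to be a perfect cube.
Strategy: iterate y from -35 to 35, compute RHS = 30·y³ + 2, and check whether it is a (positive or negative) perfect cube.
Check small values of y:
  y = 0: RHS = 2 is not a perfect cube.
  y = 1: RHS = 32 is not a perfect cube.
  y = -1: RHS = -28 is not a perfect cube.
  y = 2: RHS = 242 is not a perfect cube.
  y = -2: RHS = -238 is not a perfect cube.
  y = 3: RHS = 812 is not a perfect cube.
  y = -3: RHS = -808 is not a perfect cube.
Continuing the search up to |y| = 35 finds no solutions either.
No (x, y) in the scanned range satisfies the equation.

No integer solutions with |y| ≤ 35.


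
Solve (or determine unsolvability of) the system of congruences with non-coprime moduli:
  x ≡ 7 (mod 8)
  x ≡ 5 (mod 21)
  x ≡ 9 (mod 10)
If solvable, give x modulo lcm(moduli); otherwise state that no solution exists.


Moduli 8, 21, 10 are not pairwise coprime, so CRT works modulo lcm(m_i) when all pairwise compatibility conditions hold.
Pairwise compatibility: gcd(m_i, m_j) must divide a_i - a_j for every pair.
Merge one congruence at a time:
  Start: x ≡ 7 (mod 8).
  Combine with x ≡ 5 (mod 21): gcd(8, 21) = 1; 5 - 7 = -2, which IS divisible by 1, so compatible.
    Write x = 7 + 8·t and substitute into x ≡ 5 (mod 21): 8·t ≡ 5 − 7 = -2 (mod 21).
    Reduce coefficients mod 21: 8·t ≡ 19 (mod 21).
    The inverse of 8 mod 21 is 8 (since 8·8 = 64 = 3·21 + 1), so t ≡ 8·19 = 152 ≡ 5 (mod 21).
    Then x = 7 + 8·5 = 47, valid modulo lcm(8, 21) = 168: x ≡ 47 (mod 168).
  Combine with x ≡ 9 (mod 10): gcd(168, 10) = 2; 9 - 47 = -38, which IS divisible by 2, so compatible.
    Write x = 47 + 168·t and substitute into x ≡ 9 (mod 10): 168·t ≡ 9 − 47 = -38 (mod 10).
    Divide the congruence (and modulus) by g = 2: 84·t ≡ -19 (mod 5).
    Reduce coefficients mod 5: 4·t ≡ 1 (mod 5).
    The inverse of 4 mod 5 is 4 (since 4·4 = 16 = 3·5 + 1), so t ≡ 4·1 = 4 ≡ 4 (mod 5).
    Then x = 47 + 168·4 = 719, valid modulo lcm(168, 10) = 840: x ≡ 719 (mod 840).
Verify: 719 mod 8 = 7, 719 mod 21 = 5, 719 mod 10 = 9.

x ≡ 719 (mod 840).


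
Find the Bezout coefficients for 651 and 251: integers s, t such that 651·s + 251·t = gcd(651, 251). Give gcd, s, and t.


Euclidean algorithm on (651, 251) — divide until remainder is 0:
  651 = 2 · 251 + 149
  251 = 1 · 149 + 102
  149 = 1 · 102 + 47
  102 = 2 · 47 + 8
  47 = 5 · 8 + 7
  8 = 1 · 7 + 1
  7 = 7 · 1 + 0
gcd(651, 251) = 1.
Track Bezout coefficients alongside the remainders: start with r₀ = 651 = a·1 + b·0 (s = 1, t = 0) and r₁ = 251 = a·0 + b·1 (s = 0, t = 1); each new remainder r_{k+1} = r_{k-1} − q_k·r_k inherits s_{k+1} = s_{k-1} − q_k·s_k, t_{k+1} = t_{k-1} − q_k·t_k, so r_k = a·s_k + b·t_k at every step:
  q = 2: r = 149, s = 1 − 2·0 = 1, t = 0 − 2·1 = -2  (check: 651·1 + 251·(-2) = 149)
  q = 1: r = 102, s = 0 − 1·1 = -1, t = 1 − 1·(-2) = 3  (check: 651·(-1) + 251·3 = 102)
  q = 1: r = 47, s = 1 − 1·(-1) = 2, t = -2 − 1·3 = -5  (check: 651·2 + 251·(-5) = 47)
  q = 2: r = 8, s = -1 − 2·2 = -5, t = 3 − 2·(-5) = 13  (check: 651·(-5) + 251·13 = 8)
  q = 5: r = 7, s = 2 − 5·(-5) = 27, t = -5 − 5·13 = -70  (check: 651·27 + 251·(-70) = 7)
  q = 1: r = 1, s = -5 − 1·27 = -32, t = 13 − 1·(-70) = 83  (check: 651·(-32) + 251·83 = 1)
The row with r = 1 (the gcd) gives the Bezout coefficients s = -32, t = 83.
Result: 651 · (-32) + 251 · (83) = 1.

gcd(651, 251) = 1; s = -32, t = 83 (check: 651·(-32) + 251·83 = 1).


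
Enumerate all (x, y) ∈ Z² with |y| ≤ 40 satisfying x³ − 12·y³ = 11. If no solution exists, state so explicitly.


The equation is x³ - 12y³ = 11. For fixed y, x³ = 12·y³ + 11, so a solution requires the RHS to be a perfect cube.
Strategy: iterate y from -40 to 40, compute RHS = 12·y³ + 11, and check whether it is a (positive or negative) perfect cube.
Check small values of y:
  y = 0: RHS = 11 is not a perfect cube.
  y = 1: RHS = 23 is not a perfect cube.
  y = -1: RHS = -1 = (-1)³ ⇒ x = -1 works.
  y = 2: RHS = 107 is not a perfect cube.
  y = -2: RHS = -85 is not a perfect cube.
  y = 3: RHS = 335 is not a perfect cube.
  y = -3: RHS = -313 is not a perfect cube.
Continuing the search up to |y| = 40 finds no further solutions beyond those listed.
Collected solutions: (-1, -1).

Solutions (with |y| ≤ 40): (-1, -1).


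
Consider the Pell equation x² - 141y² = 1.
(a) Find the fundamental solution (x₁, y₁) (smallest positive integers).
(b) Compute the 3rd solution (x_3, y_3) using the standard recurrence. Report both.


Step 1: Find the fundamental solution (x₁, y₁) of x² - 141y² = 1.
  Expand √141 as a continued fraction. a₀ = ⌊√141⌋ = 11; iterate m_{k+1} = d_k·a_k − m_k, d_{k+1} = (141 − m_{k+1}²)/d_k, a_{k+1} = ⌊(a₀ + m_{k+1})/d_{k+1}⌋ (starting m₀ = 0, d₀ = 1), with convergents p_k = a_k·p_{k-1} + p_{k-2}, q_k = a_k·q_{k-1} + q_{k-2} (p₋₁ = 1, q₋₁ = 0):
  k = 0: a₀ = 11; p₀/q₀ = 11/1; p₀² − 141·q₀² = 121 − 141 = -20.
  k = 1: m = 11, d = 20, a = ⌊(11 + 11)/20⌋ = 1; p/q = (1·11 + 1)/(1·1 + 0) = 12/1; p² − 141·q² = 144 − 141 = 3.
  k = 2: m = 9, d = 3, a = ⌊(11 + 9)/3⌋ = 6; p/q = (6·12 + 11)/(6·1 + 1) = 83/7; p² − 141·q² = 6889 − 6909 = -20.
  k = 3: m = 9, d = 20, a = ⌊(11 + 9)/20⌋ = 1; p/q = (1·83 + 12)/(1·7 + 1) = 95/8; p² − 141·q² = 9025 − 9024 = 1.
  The first convergent with p² − 141·q² = 1 gives the fundamental solution (x₁, y₁) = (95, 8).
Step 2: Apply the recurrence (x_{n+1}, y_{n+1}) = (x₁x_n + 141y₁y_n, x₁y_n + y₁x_n) repeatedly.
  From (x_1, y_1) = (95, 8): x_2 = 95·95 + 141·8·8 = 18049; y_2 = 95·8 + 8·95 = 1520.
  From (x_2, y_2) = (18049, 1520): x_3 = 95·18049 + 141·8·1520 = 3429215; y_3 = 95·1520 + 8·18049 = 288792.
Step 3: Verify x_3² - 141·y_3² = 11759515516225 - 11759515516224 = 1 (should be 1). ✓

(x_1, y_1) = (95, 8); (x_3, y_3) = (3429215, 288792).


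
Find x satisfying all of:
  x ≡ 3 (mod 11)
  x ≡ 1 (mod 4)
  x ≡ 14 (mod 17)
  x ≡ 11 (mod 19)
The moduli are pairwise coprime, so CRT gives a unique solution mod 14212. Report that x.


Product of moduli M = 11 · 4 · 17 · 19 = 14212.
Merge one congruence at a time:
  Start: x ≡ 3 (mod 11).
  Combine with x ≡ 1 (mod 4); new modulus lcm = 44.
    Write x = 3 + 11·t and substitute into x ≡ 1 (mod 4): 11·t ≡ 1 − 3 = -2 (mod 4).
    Reduce coefficients mod 4: 3·t ≡ 2 (mod 4).
    The inverse of 3 mod 4 is 3 (since 3·3 = 9 = 2·4 + 1), so t ≡ 3·2 = 6 ≡ 2 (mod 4).
    Then x = 3 + 11·2 = 25, valid modulo lcm(11, 4) = 44: x ≡ 25 (mod 44).
  Combine with x ≡ 14 (mod 17); new modulus lcm = 748.
    Write x = 25 + 44·t and substitute into x ≡ 14 (mod 17): 44·t ≡ 14 − 25 = -11 (mod 17).
    Reduce coefficients mod 17: 10·t ≡ 6 (mod 17).
    The inverse of 10 mod 17 is 12 (since 10·12 = 120 = 7·17 + 1), so t ≡ 12·6 = 72 ≡ 4 (mod 17).
    Then x = 25 + 44·4 = 201, valid modulo lcm(44, 17) = 748: x ≡ 201 (mod 748).
  Combine with x ≡ 11 (mod 19); new modulus lcm = 14212.
    Write x = 201 + 748·t and substitute into x ≡ 11 (mod 19): 748·t ≡ 11 − 201 = -190 (mod 19).
    Reduce coefficients mod 19: 7·t ≡ 0 (mod 19).
    The inverse of 7 mod 19 is 11 (since 7·11 = 77 = 4·19 + 1), so t ≡ 11·0 = 0 ≡ 0 (mod 19).
    Then x = 201 + 748·0 = 201, valid modulo lcm(748, 19) = 14212: x ≡ 201 (mod 14212).
Verify against each original: 201 mod 11 = 3, 201 mod 4 = 1, 201 mod 17 = 14, 201 mod 19 = 11.

x ≡ 201 (mod 14212).


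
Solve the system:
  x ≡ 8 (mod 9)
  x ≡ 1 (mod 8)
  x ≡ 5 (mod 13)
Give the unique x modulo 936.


Moduli 9, 8, 13 are pairwise coprime; by CRT there is a unique solution modulo M = 9 · 8 · 13 = 936.
Solve pairwise, accumulating the modulus:
  Start with x ≡ 8 (mod 9).
  Combine with x ≡ 1 (mod 8): since gcd(9, 8) = 1, we get a unique residue mod 72.
    Write x = 8 + 9·t and substitute into x ≡ 1 (mod 8): 9·t ≡ 1 − 8 = -7 (mod 8).
    Reduce coefficients mod 8: 1·t ≡ 1 (mod 8).
    So t ≡ 1 (mod 8).
    Then x = 8 + 9·1 = 17, valid modulo lcm(9, 8) = 72: x ≡ 17 (mod 72).
  Combine with x ≡ 5 (mod 13): since gcd(72, 13) = 1, we get a unique residue mod 936.
    Write x = 17 + 72·t and substitute into x ≡ 5 (mod 13): 72·t ≡ 5 − 17 = -12 (mod 13).
    Reduce coefficients mod 13: 7·t ≡ 1 (mod 13).
    The inverse of 7 mod 13 is 2 (since 7·2 = 14 = 1·13 + 1), so t ≡ 2·1 = 2 ≡ 2 (mod 13).
    Then x = 17 + 72·2 = 161, valid modulo lcm(72, 13) = 936: x ≡ 161 (mod 936).
Verify: 161 mod 9 = 8 ✓, 161 mod 8 = 1 ✓, 161 mod 13 = 5 ✓.

x ≡ 161 (mod 936).


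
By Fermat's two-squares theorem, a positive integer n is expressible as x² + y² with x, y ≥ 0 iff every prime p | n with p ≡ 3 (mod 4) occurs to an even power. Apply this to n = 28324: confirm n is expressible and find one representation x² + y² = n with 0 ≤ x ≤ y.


Step 1: Factor n = 28324 = 2^2 · 73 · 97.
Step 2: Check the mod-4 condition on each prime factor: 2 = 2 (special); 73 ≡ 1 (mod 4), exponent 1; 97 ≡ 1 (mod 4), exponent 1.
All primes ≡ 3 (mod 4) appear to even exponent (or don't appear), so by the two-squares theorem n IS expressible as a sum of two squares.
Step 3: Build a representation. Group n = k² · m with k = 2 and m = 73 · 97 = 7081 (a product of primes ≡ 1 (mod 4)); a representation of m scales to one of n via (k·x)² + (k·y)² = k²(x² + y²). Each prime p ≡ 1 (mod 4) is itself a sum of two squares; find a² by testing p − a² for a perfect square:
  73: 73 − 1² = 72, 73 − 2² = 69, 73 − 3² = 64 = 8² ⇒ 73 = 3² + 8².
  97: 97 − 1² = 96, 97 − 2² = 93, 97 − 3² = 88, 97 − 4² = 81 = 9² ⇒ 97 = 4² + 9².
  Combine using the Brahmagupta–Fibonacci identity (a² + b²)(c² + d²) = (ac − bd)² + (ad + bc)² = (ac + bd)² + (ad − bc)²:
  73 · 97 = 7081: from (3² + 8²)(4² + 9²), take (3·4 − 8·9, 3·9 + 8·4) = (12 − 72, 27 + 32) = (-60, 59); dropping signs (only squares matter) gives (60, 59); check 60² + 59² = 3600 + 3481 = 7081 ✓.
  Scale by k = 2: (2·60, 2·59) = (120, 118).
Step 4: Order so x ≤ y and verify: 118² + 120² = 13924 + 14400 = 28324 = n. ✓

n = 28324 = 118² + 120² (one valid representation with x ≤ y).


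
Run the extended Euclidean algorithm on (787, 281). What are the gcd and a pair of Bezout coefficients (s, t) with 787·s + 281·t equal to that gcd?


Euclidean algorithm on (787, 281) — divide until remainder is 0:
  787 = 2 · 281 + 225
  281 = 1 · 225 + 56
  225 = 4 · 56 + 1
  56 = 56 · 1 + 0
gcd(787, 281) = 1.
Track Bezout coefficients alongside the remainders: start with r₀ = 787 = a·1 + b·0 (s = 1, t = 0) and r₁ = 281 = a·0 + b·1 (s = 0, t = 1); each new remainder r_{k+1} = r_{k-1} − q_k·r_k inherits s_{k+1} = s_{k-1} − q_k·s_k, t_{k+1} = t_{k-1} − q_k·t_k, so r_k = a·s_k + b·t_k at every step:
  q = 2: r = 225, s = 1 − 2·0 = 1, t = 0 − 2·1 = -2  (check: 787·1 + 281·(-2) = 225)
  q = 1: r = 56, s = 0 − 1·1 = -1, t = 1 − 1·(-2) = 3  (check: 787·(-1) + 281·3 = 56)
  q = 4: r = 1, s = 1 − 4·(-1) = 5, t = -2 − 4·3 = -14  (check: 787·5 + 281·(-14) = 1)
The row with r = 1 (the gcd) gives the Bezout coefficients s = 5, t = -14.
Result: 787 · (5) + 281 · (-14) = 1.

gcd(787, 281) = 1; s = 5, t = -14 (check: 787·5 + 281·(-14) = 1).


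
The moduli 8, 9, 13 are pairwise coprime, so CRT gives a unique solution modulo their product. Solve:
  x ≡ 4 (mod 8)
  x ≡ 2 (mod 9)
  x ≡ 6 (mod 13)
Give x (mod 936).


Moduli 8, 9, 13 are pairwise coprime; by CRT there is a unique solution modulo M = 8 · 9 · 13 = 936.
Solve pairwise, accumulating the modulus:
  Start with x ≡ 4 (mod 8).
  Combine with x ≡ 2 (mod 9): since gcd(8, 9) = 1, we get a unique residue mod 72.
    Write x = 4 + 8·t and substitute into x ≡ 2 (mod 9): 8·t ≡ 2 − 4 = -2 (mod 9).
    Reduce coefficients mod 9: 8·t ≡ 7 (mod 9).
    The inverse of 8 mod 9 is 8 (since 8·8 = 64 = 7·9 + 1), so t ≡ 8·7 = 56 ≡ 2 (mod 9).
    Then x = 4 + 8·2 = 20, valid modulo lcm(8, 9) = 72: x ≡ 20 (mod 72).
  Combine with x ≡ 6 (mod 13): since gcd(72, 13) = 1, we get a unique residue mod 936.
    Write x = 20 + 72·t and substitute into x ≡ 6 (mod 13): 72·t ≡ 6 − 20 = -14 (mod 13).
    Reduce coefficients mod 13: 7·t ≡ 12 (mod 13).
    The inverse of 7 mod 13 is 2 (since 7·2 = 14 = 1·13 + 1), so t ≡ 2·12 = 24 ≡ 11 (mod 13).
    Then x = 20 + 72·11 = 812, valid modulo lcm(72, 13) = 936: x ≡ 812 (mod 936).
Verify: 812 mod 8 = 4 ✓, 812 mod 9 = 2 ✓, 812 mod 13 = 6 ✓.

x ≡ 812 (mod 936).


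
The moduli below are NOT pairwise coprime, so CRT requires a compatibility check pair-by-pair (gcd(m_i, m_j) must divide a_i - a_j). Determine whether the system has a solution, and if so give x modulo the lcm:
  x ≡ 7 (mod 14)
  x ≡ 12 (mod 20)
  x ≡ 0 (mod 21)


Moduli 14, 20, 21 are not pairwise coprime, so CRT works modulo lcm(m_i) when all pairwise compatibility conditions hold.
Pairwise compatibility: gcd(m_i, m_j) must divide a_i - a_j for every pair.
Merge one congruence at a time:
  Start: x ≡ 7 (mod 14).
  Combine with x ≡ 12 (mod 20): gcd(14, 20) = 2, and 12 - 7 = 5 is NOT divisible by 2.
    ⇒ system is inconsistent (no integer solution).

No solution (the system is inconsistent).


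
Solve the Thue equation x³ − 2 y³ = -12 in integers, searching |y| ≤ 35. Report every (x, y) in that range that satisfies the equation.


The equation is x³ - 2y³ = -12. For fixed y, x³ = 2·y³ − 12, so a solution requires the RHS to be a perfect cube.
Strategy: iterate y from -35 to 35, compute RHS = 2·y³ − 12, and check whether it is a (positive or negative) perfect cube.
Check small values of y:
  y = 0: RHS = -12 is not a perfect cube.
  y = 1: RHS = -10 is not a perfect cube.
  y = -1: RHS = -14 is not a perfect cube.
  y = 2: RHS = 4 is not a perfect cube.
  y = -2: RHS = -28 is not a perfect cube.
  y = 3: RHS = 42 is not a perfect cube.
  y = -3: RHS = -66 is not a perfect cube.
Continuing the search up to |y| = 35 finds no solutions either.
No (x, y) in the scanned range satisfies the equation.

No integer solutions with |y| ≤ 35.


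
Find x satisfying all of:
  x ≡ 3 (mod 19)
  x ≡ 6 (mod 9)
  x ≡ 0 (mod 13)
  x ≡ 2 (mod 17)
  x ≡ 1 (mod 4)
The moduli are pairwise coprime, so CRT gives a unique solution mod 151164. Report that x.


Product of moduli M = 19 · 9 · 13 · 17 · 4 = 151164.
Merge one congruence at a time:
  Start: x ≡ 3 (mod 19).
  Combine with x ≡ 6 (mod 9); new modulus lcm = 171.
    Write x = 3 + 19·t and substitute into x ≡ 6 (mod 9): 19·t ≡ 6 − 3 = 3 (mod 9).
    Reduce coefficients mod 9: 1·t ≡ 3 (mod 9).
    So t ≡ 3 (mod 9).
    Then x = 3 + 19·3 = 60, valid modulo lcm(19, 9) = 171: x ≡ 60 (mod 171).
  Combine with x ≡ 0 (mod 13); new modulus lcm = 2223.
    Write x = 60 + 171·t and substitute into x ≡ 0 (mod 13): 171·t ≡ 0 − 60 = -60 (mod 13).
    Reduce coefficients mod 13: 2·t ≡ 5 (mod 13).
    The inverse of 2 mod 13 is 7 (since 2·7 = 14 = 1·13 + 1), so t ≡ 7·5 = 35 ≡ 9 (mod 13).
    Then x = 60 + 171·9 = 1599, valid modulo lcm(171, 13) = 2223: x ≡ 1599 (mod 2223).
  Combine with x ≡ 2 (mod 17); new modulus lcm = 37791.
    Write x = 1599 + 2223·t and substitute into x ≡ 2 (mod 17): 2223·t ≡ 2 − 1599 = -1597 (mod 17).
    Reduce coefficients mod 17: 13·t ≡ 1 (mod 17).
    The inverse of 13 mod 17 is 4 (since 13·4 = 52 = 3·17 + 1), so t ≡ 4·1 = 4 ≡ 4 (mod 17).
    Then x = 1599 + 2223·4 = 10491, valid modulo lcm(2223, 17) = 37791: x ≡ 10491 (mod 37791).
  Combine with x ≡ 1 (mod 4); new modulus lcm = 151164.
    Write x = 10491 + 37791·t and substitute into x ≡ 1 (mod 4): 37791·t ≡ 1 − 10491 = -10490 (mod 4).
    Reduce coefficients mod 4: 3·t ≡ 2 (mod 4).
    The inverse of 3 mod 4 is 3 (since 3·3 = 9 = 2·4 + 1), so t ≡ 3·2 = 6 ≡ 2 (mod 4).
    Then x = 10491 + 37791·2 = 86073, valid modulo lcm(37791, 4) = 151164: x ≡ 86073 (mod 151164).
Verify against each original: 86073 mod 19 = 3, 86073 mod 9 = 6, 86073 mod 13 = 0, 86073 mod 17 = 2, 86073 mod 4 = 1.

x ≡ 86073 (mod 151164).
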